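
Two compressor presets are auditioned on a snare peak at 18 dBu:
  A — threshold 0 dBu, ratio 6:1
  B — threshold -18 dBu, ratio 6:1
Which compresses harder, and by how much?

B, by 15 dB

A: 18 dB over, compressed to 3 dB over, so 15 dB of GR.
B: 36 dB over, compressed to 6 dB over, so 30 dB of GR.
B reduces 15 dB more.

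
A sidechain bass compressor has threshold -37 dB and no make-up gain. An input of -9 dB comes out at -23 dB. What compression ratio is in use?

2:1

Input overshoot = -9 − (-37) = 28 dB; output overshoot = -23 − (-37) = 14 dB.
Ratio = 28 / 14 = 2.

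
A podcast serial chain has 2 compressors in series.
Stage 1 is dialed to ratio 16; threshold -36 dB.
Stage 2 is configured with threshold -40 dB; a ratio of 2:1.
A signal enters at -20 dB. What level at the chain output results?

Stage 1: 16 dB above -36 dB, reduced 16:1 to 1 dB above → -35 dB.
Stage 2: -35 dB is 5 dB over -40 dB; at 2:1 that becomes 2.5 dB over, giving -37.5 dB.

-37.5 dB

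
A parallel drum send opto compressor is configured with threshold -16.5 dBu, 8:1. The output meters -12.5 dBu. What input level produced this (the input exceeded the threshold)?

15.5 dBu

Post-compression overshoot = -12.5 − (-16.5) = 4 dB.
Undo the ratio: input overshoot = 4 × 8 = 32 dB, giving input = 15.5 dBu.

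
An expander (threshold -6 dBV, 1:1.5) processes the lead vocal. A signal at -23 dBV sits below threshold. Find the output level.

Below threshold, a 1:1.5 expander applies gain = (1.5−1)×(T − x) of attenuation.
(1.5−1) × 17 = 8.5 dB, so output = -23 − 8.5 = -31.5 dBV.

-31.5 dBV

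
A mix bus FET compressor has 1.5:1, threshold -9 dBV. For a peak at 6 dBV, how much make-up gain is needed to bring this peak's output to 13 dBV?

The peak compresses to -9 + 15/1.5 = 1 dBV.
To reach 13 dBV requires 13 − 1 = 12 dB of make-up.

12 dB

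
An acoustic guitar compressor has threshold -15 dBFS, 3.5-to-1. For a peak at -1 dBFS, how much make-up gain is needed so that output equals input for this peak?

The peak compresses to -15 + 14/3.5 = -11 dBFS.
To reach -1 dBFS requires -1 − (-11) = 10 dB of make-up.

10 dB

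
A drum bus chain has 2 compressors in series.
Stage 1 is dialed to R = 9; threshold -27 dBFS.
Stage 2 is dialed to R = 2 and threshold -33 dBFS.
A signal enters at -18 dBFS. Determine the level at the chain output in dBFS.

-29.5 dBFS

Stage 1: -18 dBFS is 9 dB over -27 dBFS; at 9:1 that becomes 1 dB over, giving -26 dBFS.
Stage 2: -26 dBFS is 7 dB over -33 dBFS; at 2:1 that becomes 3.5 dB over, giving -29.5 dBFS.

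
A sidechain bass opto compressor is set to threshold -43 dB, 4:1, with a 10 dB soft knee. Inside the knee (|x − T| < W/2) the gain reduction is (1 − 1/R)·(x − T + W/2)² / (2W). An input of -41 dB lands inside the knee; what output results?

-42.8375 dB

x − T + W/2 = -41 − (-43) + 5 = 7.
GR = (1 − 1/4) × 7² / 20 = 0.75 × 49 / 20 = 1.8375 dB.
Output = -41 − 1.8375 = -42.8375 dB.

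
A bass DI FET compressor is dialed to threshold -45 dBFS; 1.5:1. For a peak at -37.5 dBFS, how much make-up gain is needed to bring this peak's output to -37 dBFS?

Overshoot 7.5 dB → 7.5/1.5 = 5 dB after compression, so the compressed level is -45 + 5 = -40 dBFS.
Make-up = target − compressed = -37 − (-40) = 3 dB.

3 dB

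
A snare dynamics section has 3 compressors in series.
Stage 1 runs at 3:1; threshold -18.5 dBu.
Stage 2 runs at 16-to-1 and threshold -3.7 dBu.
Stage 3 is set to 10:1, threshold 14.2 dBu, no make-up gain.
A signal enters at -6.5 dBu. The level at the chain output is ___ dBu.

Stage 1: 12 dB above -18.5 dBu, reduced 3:1 to 4 dB above → -14.5 dBu.
Stage 2: below threshold (-14.5 ≤ -3.7); passes unchanged; output -14.5 dBu.
Stage 3: -14.5 dBu ≤ 14.2 dBu, so stage 3 doesn't engage; output -14.5 dBu.

-14.5 dBu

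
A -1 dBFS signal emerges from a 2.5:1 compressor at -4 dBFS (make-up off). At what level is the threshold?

-6 dBFS

Gain reduction = -1 − (-4) = 3 dB; output overshoot = GR / (R − 1) = 3 / 1.5 = 2 dB.
Threshold = output − output overshoot = -4 − 2 = -6 dBFS.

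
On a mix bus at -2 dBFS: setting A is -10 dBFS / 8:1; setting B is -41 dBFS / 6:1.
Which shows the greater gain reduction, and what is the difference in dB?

B, by 25.5 dB

A: 8 dB over, compressed to 1 dB over, so 7 dB of GR.
B: 39 dB over, compressed to 6.5 dB over, so 32.5 dB of GR.
B applies 25.5 dB more gain reduction.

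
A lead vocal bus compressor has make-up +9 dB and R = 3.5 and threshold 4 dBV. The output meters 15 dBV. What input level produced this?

Remove make-up: 15 − 9 = 6 dBV.
That's 2 dB above the 4 dBV threshold.
Undo the ratio: input overshoot = 2 × 3.5 = 7 dB, giving input = 11 dBV.

11 dBV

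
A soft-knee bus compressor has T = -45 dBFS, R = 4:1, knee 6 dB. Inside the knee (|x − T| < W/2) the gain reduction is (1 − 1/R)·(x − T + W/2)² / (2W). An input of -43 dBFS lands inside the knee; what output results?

-44.5625 dBFS

x − T + W/2 = -43 − (-45) + 3 = 5.
GR = (1 − 1/4) × 5² / 12 = 0.75 × 25 / 12 = 1.5625 dB.
Output = -43 − 1.5625 = -44.5625 dBFS.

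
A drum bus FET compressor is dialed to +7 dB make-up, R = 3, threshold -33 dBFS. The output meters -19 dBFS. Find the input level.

Before make-up, the level was -19 − 7 = -26 dBFS.
That's 7 dB above the -33 dBFS threshold.
Input overshoot = R × output overshoot = 21 dB → input = -33 + 21 = -12 dBFS.

-12 dBFS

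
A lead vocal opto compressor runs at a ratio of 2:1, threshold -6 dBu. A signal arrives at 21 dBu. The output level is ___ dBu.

7.5 dBu

Overshoot: 21 − (-6) = 27 dB.
The 27 dB excess becomes 13.5 dB after 2:1 reduction.
That puts the output at 7.5 dBu.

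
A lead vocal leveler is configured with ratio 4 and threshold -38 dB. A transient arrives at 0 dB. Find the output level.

Overshoot: 0 − (-38) = 38 dB.
4:1 compression reduces that to 38/4 = 9.5 dB over.
That puts the output at -28.5 dB.

-28.5 dB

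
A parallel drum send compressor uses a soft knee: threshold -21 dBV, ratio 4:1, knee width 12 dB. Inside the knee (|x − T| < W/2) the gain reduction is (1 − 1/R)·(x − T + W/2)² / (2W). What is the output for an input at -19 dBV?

x − T + W/2 = -19 − (-21) + 6 = 8.
GR = (1 − 1/4) × 8² / 24 = 0.75 × 64 / 24 = 2 dB.
Output = -19 − 2 = -21 dBV.

-21 dBV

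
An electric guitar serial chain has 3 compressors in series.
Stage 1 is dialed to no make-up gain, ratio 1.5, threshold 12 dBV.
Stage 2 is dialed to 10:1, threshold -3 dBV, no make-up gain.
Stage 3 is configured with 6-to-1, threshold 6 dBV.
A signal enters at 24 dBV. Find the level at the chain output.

Stage 1: 12 dB above 12 dBV, reduced 1.5:1 to 8 dB above → 20 dBV.
Stage 2: 23 dB above -3 dBV, reduced 10:1 to 2.3 dB above → -0.7 dBV.
Stage 3: -0.7 dBV ≤ 6 dBV, so stage 3 doesn't engage; output -0.7 dBV.

-0.7 dBV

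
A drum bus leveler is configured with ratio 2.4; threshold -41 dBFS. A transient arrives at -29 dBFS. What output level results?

-29 dBFS sits 12 dB over threshold.
At 2.4:1 the overshoot is divided by 2.4, leaving 5 dB above threshold.
That puts the output at -36 dBFS.

-36 dBFS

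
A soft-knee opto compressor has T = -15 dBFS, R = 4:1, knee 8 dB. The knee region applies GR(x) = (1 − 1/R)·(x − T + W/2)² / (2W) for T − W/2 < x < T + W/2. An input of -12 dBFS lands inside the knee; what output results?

x − T + W/2 = -12 − (-15) + 4 = 7.
GR = (1 − 1/4) × 7² / 16 = 0.75 × 49 / 16 = 2.296875 dB.
Output = -12 − 2.296875 = -14.296875 dBFS.

-14.296875 dBFS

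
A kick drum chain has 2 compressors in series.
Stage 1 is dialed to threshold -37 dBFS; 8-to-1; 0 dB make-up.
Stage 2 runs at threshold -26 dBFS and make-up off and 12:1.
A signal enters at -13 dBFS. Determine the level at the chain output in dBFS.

-34 dBFS

Stage 1: 24 dB above -37 dBFS, reduced 8:1 to 3 dB above → -34 dBFS.
Stage 2: below threshold (-34 ≤ -26); passes unchanged; output -34 dBFS.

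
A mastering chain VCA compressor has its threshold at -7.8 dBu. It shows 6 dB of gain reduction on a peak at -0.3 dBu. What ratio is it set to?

5:1

Input overshoot = -0.3 − (-7.8) = 7.5 dB.
Output overshoot = 7.5 − 6 = 1.5 dB.
Ratio = input overshoot / output overshoot = 7.5 / 1.5 = 5.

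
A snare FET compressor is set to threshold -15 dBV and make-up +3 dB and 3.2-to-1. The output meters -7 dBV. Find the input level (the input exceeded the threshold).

Remove make-up: -7 − 3 = -10 dBV.
The compressed level sits -10 − (-15) = 5 dB over threshold.
Undo the ratio: input overshoot = 5 × 3.2 = 16 dB, giving input = 1 dBV.

1 dBV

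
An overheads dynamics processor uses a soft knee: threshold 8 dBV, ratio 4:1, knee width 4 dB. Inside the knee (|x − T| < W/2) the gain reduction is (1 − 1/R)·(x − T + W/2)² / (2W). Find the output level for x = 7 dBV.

6.90625 dBV

x − T + W/2 = 7 − 8 + 2 = 1.
GR = (1 − 1/4) × 1² / 8 = 0.75 × 1 / 8 = 0.09375 dB.
Output = 7 − 0.09375 = 6.90625 dBV.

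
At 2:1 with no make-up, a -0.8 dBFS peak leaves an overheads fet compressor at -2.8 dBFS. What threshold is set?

Let T be the threshold. Output overshoot = (input overshoot)/R, so -2.8 − T = (-0.8 − T)/2.
2·(-2.8 − T) = -0.8 − T → 1·T = -5.6 − (-0.8) = -4.8.
T = -4.8/1 = -4.8 dBFS.

-4.8 dBFS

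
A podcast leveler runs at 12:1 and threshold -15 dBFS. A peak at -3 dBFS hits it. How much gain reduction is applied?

11 dB

The signal is 12 dB above threshold.
After 12:1 compression the overshoot becomes 12/12 = 1 dB.
GR = overshoot in − overshoot out = 12 − 1 = 11 dB.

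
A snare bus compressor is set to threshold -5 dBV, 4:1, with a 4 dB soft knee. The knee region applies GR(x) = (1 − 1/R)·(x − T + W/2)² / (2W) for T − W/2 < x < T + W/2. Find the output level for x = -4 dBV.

x − T + W/2 = -4 − (-5) + 2 = 3.
GR = (1 − 1/4) × 3² / 8 = 0.75 × 9 / 8 = 0.84375 dB.
Output = -4 − 0.84375 = -4.84375 dBV.

-4.84375 dBV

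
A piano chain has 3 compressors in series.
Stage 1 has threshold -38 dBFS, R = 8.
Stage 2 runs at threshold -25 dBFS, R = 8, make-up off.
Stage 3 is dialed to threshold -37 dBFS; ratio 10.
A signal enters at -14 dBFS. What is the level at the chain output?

Stage 1: 24 dB above -38 dBFS, reduced 8:1 to 3 dB above → -35 dBFS.
Stage 2: -35 dBFS is at or below the -25 dBFS threshold — no compression; output -35 dBFS.
Stage 3: -35 dBFS is 2 dB over -37 dBFS; at 10:1 that becomes 0.2 dB over, giving -36.8 dBFS.

-36.8 dBFS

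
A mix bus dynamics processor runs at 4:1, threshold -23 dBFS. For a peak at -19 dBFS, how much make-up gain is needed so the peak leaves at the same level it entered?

3 dB

Overshoot 4 dB → 4/4 = 1 dB after compression, so the compressed level is -23 + 1 = -22 dBFS.
Make-up = target − compressed = -19 − (-22) = 3 dB.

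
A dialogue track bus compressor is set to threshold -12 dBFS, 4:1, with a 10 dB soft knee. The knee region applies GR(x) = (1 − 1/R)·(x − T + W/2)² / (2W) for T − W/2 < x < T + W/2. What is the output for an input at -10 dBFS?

-11.8375 dBFS

x − T + W/2 = -10 − (-12) + 5 = 7.
GR = (1 − 1/4) × 7² / 20 = 0.75 × 49 / 20 = 1.8375 dB.
Output = -10 − 1.8375 = -11.8375 dBFS.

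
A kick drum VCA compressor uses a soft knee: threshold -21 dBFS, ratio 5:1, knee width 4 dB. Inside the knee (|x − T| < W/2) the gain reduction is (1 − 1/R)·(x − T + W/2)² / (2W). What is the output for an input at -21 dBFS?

x − T + W/2 = -21 − (-21) + 2 = 2.
GR = (1 − 1/5) × 2² / 8 = 0.8 × 4 / 8 = 0.4 dB.
Output = -21 − 0.4 = -21.4 dBFS.

-21.4 dBFS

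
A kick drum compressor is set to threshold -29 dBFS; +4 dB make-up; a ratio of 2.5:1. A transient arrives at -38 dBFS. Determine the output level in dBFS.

-34 dBFS

-38 dBFS is 9 dB below the -29 dBFS threshold, so no gain reduction is applied.
Make-up gain adds 4 dB: -38 + 4 = -34 dBFS.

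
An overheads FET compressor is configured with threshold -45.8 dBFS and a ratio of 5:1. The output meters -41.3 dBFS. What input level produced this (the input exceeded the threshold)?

The compressed level sits -41.3 − (-45.8) = 4.5 dB over threshold.
Input overshoot = R × output overshoot = 22.5 dB → input = -45.8 + 22.5 = -23.3 dBFS.

-23.3 dBFS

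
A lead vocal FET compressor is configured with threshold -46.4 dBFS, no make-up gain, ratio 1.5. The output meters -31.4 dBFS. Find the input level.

-23.9 dBFS

The compressed level sits -31.4 − (-46.4) = 15 dB over threshold.
Undo the ratio: input overshoot = 15 × 1.5 = 22.5 dB, giving input = -23.9 dBFS.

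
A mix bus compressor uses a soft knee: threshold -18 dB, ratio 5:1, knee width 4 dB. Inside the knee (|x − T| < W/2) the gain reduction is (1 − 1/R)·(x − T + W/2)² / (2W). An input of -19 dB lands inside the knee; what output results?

x − T + W/2 = -19 − (-18) + 2 = 1.
GR = (1 − 1/5) × 1² / 8 = 0.8 × 1 / 8 = 0.1 dB.
Output = -19 − 0.1 = -19.1 dB.

-19.1 dB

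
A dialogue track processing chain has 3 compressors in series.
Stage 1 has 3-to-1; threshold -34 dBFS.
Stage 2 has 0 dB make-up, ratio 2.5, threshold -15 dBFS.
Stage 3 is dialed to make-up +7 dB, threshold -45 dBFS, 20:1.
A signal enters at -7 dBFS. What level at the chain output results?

-37 dBFS

Stage 1: -7 dBFS is 27 dB over -34 dBFS; at 3:1 that becomes 9 dB over, giving -25 dBFS.
Stage 2: below threshold (-25 ≤ -15); passes unchanged; output -25 dBFS.
Stage 3: 20 dB above -45 dBFS, reduced 20:1 to 1 dB above → -44 dBFS; +7 dB make-up → -37 dBFS.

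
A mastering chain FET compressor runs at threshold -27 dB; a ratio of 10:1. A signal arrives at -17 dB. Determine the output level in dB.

-26 dB

Overshoot: -17 − (-27) = 10 dB.
10:1 compression reduces that to 10/10 = 1 dB over.
So the level is -27 + 1 = -26 dB.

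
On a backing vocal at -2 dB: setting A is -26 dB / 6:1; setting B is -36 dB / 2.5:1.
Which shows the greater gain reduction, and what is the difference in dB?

A: 24 dB over, compressed to 4 dB over, so 20 dB of GR.
B: 34 dB over, compressed to 13.6 dB over, so 20.4 dB of GR.
B applies 0.4 dB more gain reduction.

B, by 0.4 dB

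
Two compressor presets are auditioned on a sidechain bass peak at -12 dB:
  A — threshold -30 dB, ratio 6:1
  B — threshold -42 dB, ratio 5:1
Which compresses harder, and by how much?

B, by 9 dB

A: overshoot 18 dB → output overshoot 3 dB → GR 15 dB.
B: overshoot 30 dB → output overshoot 6 dB → GR 24 dB.
B applies 9 dB more gain reduction.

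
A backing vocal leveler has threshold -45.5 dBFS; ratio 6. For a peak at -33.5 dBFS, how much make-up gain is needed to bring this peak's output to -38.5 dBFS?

The peak compresses to -45.5 + 12/6 = -43.5 dBFS.
To reach -38.5 dBFS requires -38.5 − (-43.5) = 5 dB of make-up.

5 dB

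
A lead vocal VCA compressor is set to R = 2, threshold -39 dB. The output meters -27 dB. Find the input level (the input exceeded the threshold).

That's 12 dB above the -39 dB threshold.
Before 2:1 compression the overshoot was 12 × 2 = 24 dB, so input = -39 + 24 = -15 dB.

-15 dB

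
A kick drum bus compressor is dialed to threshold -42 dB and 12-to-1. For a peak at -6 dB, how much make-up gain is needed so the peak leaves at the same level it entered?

33 dB

The peak compresses to -42 + 36/12 = -39 dB.
To reach -6 dB requires -6 − (-39) = 33 dB of make-up.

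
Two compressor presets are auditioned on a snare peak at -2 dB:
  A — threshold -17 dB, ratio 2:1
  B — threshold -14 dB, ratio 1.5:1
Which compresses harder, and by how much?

A: GR = 15 − 15/2 = 7.5 dB.
B: GR = 12 − 12/1.5 = 4 dB.
A applies 3.5 dB more gain reduction.

A, by 3.5 dB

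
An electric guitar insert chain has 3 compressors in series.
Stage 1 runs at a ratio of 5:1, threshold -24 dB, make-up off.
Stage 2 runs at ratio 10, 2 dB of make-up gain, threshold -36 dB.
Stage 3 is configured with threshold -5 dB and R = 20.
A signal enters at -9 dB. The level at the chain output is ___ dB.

Stage 1: overshoot 15 dB → 15/5 = 3 dB → -21 dB.
Stage 2: overshoot 15 dB → 15/10 = 1.5 dB → -34.5 dB; +2 dB make-up → -32.5 dB.
Stage 3: -32.5 dB is at or below the -5 dB threshold — no compression; output -32.5 dB.

-32.5 dB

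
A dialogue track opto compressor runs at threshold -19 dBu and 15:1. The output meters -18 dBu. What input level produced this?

That's 1 dB above the -19 dBu threshold.
Before 15:1 compression the overshoot was 1 × 15 = 15 dB, so input = -19 + 15 = -4 dBu.

-4 dBu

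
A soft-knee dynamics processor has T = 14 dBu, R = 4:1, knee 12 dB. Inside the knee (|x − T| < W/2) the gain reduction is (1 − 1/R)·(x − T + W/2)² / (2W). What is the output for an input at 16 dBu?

x − T + W/2 = 16 − 14 + 6 = 8.
GR = (1 − 1/4) × 8² / 24 = 0.75 × 64 / 24 = 2 dB.
Output = 16 − 2 = 14 dBu.

14 dBu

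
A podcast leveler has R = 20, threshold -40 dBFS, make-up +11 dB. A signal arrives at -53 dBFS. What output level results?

-42 dBFS

-53 dBFS is 13 dB below the -40 dBFS threshold, so no gain reduction is applied.
Make-up gain adds 11 dB: -53 + 11 = -42 dBFS.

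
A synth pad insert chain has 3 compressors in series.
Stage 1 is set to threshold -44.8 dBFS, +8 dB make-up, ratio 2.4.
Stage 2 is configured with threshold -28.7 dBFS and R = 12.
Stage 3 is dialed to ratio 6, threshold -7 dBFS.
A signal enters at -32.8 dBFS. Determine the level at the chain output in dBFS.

-31.8 dBFS

Stage 1: overshoot 12 dB → 12/2.4 = 5 dB → -39.8 dBFS; +8 dB make-up → -31.8 dBFS.
Stage 2: -31.8 dBFS ≤ -28.7 dBFS, so stage 2 doesn't engage; output -31.8 dBFS.
Stage 3: -31.8 dBFS is at or below the -7 dBFS threshold — no compression; output -31.8 dBFS.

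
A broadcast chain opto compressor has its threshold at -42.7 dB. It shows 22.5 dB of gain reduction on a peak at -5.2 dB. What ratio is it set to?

2.5:1

Input overshoot = -5.2 − (-42.7) = 37.5 dB.
Output overshoot = 37.5 − 22.5 = 15 dB.
Ratio = input overshoot / output overshoot = 37.5 / 15 = 2.5.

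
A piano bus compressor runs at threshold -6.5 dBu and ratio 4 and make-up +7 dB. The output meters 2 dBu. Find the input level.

Before make-up, the level was 2 − 7 = -5 dBu.
The compressed level sits -5 − (-6.5) = 1.5 dB over threshold.
Before 4:1 compression the overshoot was 1.5 × 4 = 6 dB, so input = -6.5 + 6 = -0.5 dBu.

-0.5 dBu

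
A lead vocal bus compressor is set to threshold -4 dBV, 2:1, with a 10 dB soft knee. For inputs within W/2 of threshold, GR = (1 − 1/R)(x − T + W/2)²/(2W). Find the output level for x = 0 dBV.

x − T + W/2 = 0 − (-4) + 5 = 9.
GR = (1 − 1/2) × 9² / 20 = 0.5 × 81 / 20 = 2.025 dB.
Output = 0 − 2.025 = -2.025 dBV.

-2.025 dBV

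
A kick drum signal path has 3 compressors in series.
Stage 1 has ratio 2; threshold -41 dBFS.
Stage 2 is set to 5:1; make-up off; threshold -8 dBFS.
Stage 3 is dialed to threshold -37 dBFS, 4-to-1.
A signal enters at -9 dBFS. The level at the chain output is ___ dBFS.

Stage 1: -9 dBFS is 32 dB over -41 dBFS; at 2:1 that becomes 16 dB over, giving -25 dBFS.
Stage 2: -25 dBFS ≤ -8 dBFS, so stage 2 doesn't engage; output -25 dBFS.
Stage 3: -25 dBFS is 12 dB over -37 dBFS; at 4:1 that becomes 3 dB over, giving -34 dBFS.

-34 dBFS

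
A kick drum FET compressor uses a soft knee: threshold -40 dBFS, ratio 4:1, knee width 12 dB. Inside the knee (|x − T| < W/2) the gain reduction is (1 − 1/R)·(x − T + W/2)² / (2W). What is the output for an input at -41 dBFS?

x − T + W/2 = -41 − (-40) + 6 = 5.
GR = (1 − 1/4) × 5² / 24 = 0.75 × 25 / 24 = 0.78125 dB.
Output = -41 − 0.78125 = -41.78125 dBFS.

-41.78125 dBFS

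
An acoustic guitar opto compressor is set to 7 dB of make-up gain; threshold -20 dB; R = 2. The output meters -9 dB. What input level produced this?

Remove make-up: -9 − 7 = -16 dB.
The compressed level sits -16 − (-20) = 4 dB over threshold.
Undo the ratio: input overshoot = 4 × 2 = 8 dB, giving input = -12 dB.

-12 dB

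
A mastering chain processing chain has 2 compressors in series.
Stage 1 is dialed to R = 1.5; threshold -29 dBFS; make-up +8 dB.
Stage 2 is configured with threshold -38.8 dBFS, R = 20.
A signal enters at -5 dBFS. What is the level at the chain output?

Stage 1: -5 dBFS is 24 dB over -29 dBFS; at 1.5:1 that becomes 16 dB over, giving -13 dBFS; +8 dB make-up → -5 dBFS.
Stage 2: -5 dBFS is 33.8 dB over -38.8 dBFS; at 20:1 that becomes 1.69 dB over, giving -37.11 dBFS.

-37.11 dBFS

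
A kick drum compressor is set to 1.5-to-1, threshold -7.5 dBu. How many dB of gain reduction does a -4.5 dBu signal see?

Overshoot = -4.5 − (-7.5) = 3 dB.
A 1.5:1 ratio leaves 2 dB of that excess.
So the signal is attenuated by 3 − 2 = 1 dB.

1 dB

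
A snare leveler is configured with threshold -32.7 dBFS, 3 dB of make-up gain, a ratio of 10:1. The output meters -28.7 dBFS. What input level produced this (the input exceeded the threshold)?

Remove make-up: -28.7 − 3 = -31.7 dBFS.
That's 1 dB above the -32.7 dBFS threshold.
Undo the ratio: input overshoot = 1 × 10 = 10 dB, giving input = -22.7 dBFS.

-22.7 dBFS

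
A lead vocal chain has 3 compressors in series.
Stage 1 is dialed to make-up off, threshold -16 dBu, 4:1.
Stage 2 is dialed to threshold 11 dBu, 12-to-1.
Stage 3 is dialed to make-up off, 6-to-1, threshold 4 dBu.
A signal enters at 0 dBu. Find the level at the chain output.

-12 dBu

Stage 1: 0 dBu is 16 dB over -16 dBu; at 4:1 that becomes 4 dB over, giving -12 dBu.
Stage 2: -12 dBu ≤ 11 dBu, so stage 2 doesn't engage; output -12 dBu.
Stage 3: -12 dBu ≤ 4 dBu, so stage 3 doesn't engage; output -12 dBu.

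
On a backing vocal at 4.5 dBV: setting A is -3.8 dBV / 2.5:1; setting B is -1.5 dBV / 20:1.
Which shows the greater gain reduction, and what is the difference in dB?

A: GR = 8.3 − 8.3/2.5 = 4.98 dB.
B: GR = 6 − 6/20 = 5.7 dB.
B reduces 0.72 dB more.

B, by 0.72 dB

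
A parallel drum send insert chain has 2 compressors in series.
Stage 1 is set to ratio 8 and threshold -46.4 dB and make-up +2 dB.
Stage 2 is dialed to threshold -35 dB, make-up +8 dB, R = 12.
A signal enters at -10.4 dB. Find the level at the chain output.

Stage 1: overshoot 36 dB → 36/8 = 4.5 dB → -41.9 dB; +2 dB make-up → -39.9 dB.
Stage 2: -39.9 dB is at or below the -35 dB threshold — no compression; make-up brings it to -31.9 dB.

-31.9 dB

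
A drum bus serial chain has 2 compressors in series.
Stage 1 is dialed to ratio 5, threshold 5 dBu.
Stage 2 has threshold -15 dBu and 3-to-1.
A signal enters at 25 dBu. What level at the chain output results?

Stage 1: 20 dB above 5 dBu, reduced 5:1 to 4 dB above → 9 dBu.
Stage 2: 9 dBu is 24 dB over -15 dBu; at 3:1 that becomes 8 dB over, giving -7 dBu.

-7 dBu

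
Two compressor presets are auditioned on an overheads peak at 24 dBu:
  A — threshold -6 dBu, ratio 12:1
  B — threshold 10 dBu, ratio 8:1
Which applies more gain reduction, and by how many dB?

A, by 15.25 dB

A: 30 dB over, compressed to 2.5 dB over, so 27.5 dB of GR.
B: 14 dB over, compressed to 1.75 dB over, so 12.25 dB of GR.
A applies 15.25 dB more gain reduction.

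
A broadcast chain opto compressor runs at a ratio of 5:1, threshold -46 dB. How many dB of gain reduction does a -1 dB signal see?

36 dB

Overshoot = -1 − (-46) = 45 dB.
A 5:1 ratio leaves 9 dB of that excess.
Gain reduction = 45 − 9 = 36 dB.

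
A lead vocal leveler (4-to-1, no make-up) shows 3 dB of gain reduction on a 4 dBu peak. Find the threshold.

Input is 4 dB above T (since output overshoot × R = input overshoot: (1 − T)·4 = 4 − T gives T = 0 dBu).
Check: 0 + (4 − 0)/4 = 0 + 1 = 1 dBu. ✓

0 dBu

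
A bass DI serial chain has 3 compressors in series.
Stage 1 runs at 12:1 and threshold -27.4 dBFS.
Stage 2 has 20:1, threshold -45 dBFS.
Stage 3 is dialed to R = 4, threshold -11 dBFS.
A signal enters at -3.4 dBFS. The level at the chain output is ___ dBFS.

-44.02 dBFS

Stage 1: 24 dB above -27.4 dBFS, reduced 12:1 to 2 dB above → -25.4 dBFS.
Stage 2: overshoot 19.6 dB → 19.6/20 = 0.98 dB → -44.02 dBFS.
Stage 3: below threshold (-44.02 ≤ -11); passes unchanged; output -44.02 dBFS.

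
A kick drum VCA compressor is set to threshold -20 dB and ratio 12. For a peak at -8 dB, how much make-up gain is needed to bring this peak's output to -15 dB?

4 dB

The peak compresses to -20 + 12/12 = -19 dB.
To reach -15 dB requires -15 − (-19) = 4 dB of make-up.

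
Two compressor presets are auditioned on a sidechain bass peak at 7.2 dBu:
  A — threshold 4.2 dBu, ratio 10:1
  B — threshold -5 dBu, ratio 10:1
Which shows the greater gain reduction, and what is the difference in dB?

A: GR = 3 − 3/10 = 2.7 dB.
B: GR = 12.2 − 12.2/10 = 10.98 dB.
B reduces 8.28 dB more.

B, by 8.28 dB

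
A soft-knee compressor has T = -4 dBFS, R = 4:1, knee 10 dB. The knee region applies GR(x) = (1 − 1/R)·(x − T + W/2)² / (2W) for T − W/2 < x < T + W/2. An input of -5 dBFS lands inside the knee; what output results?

x − T + W/2 = -5 − (-4) + 5 = 4.
GR = (1 − 1/4) × 4² / 20 = 0.75 × 16 / 20 = 0.6 dB.
Output = -5 − 0.6 = -5.6 dBFS.

-5.6 dBFS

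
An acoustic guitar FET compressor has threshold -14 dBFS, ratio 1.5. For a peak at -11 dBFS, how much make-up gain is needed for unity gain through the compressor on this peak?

The peak compresses to -14 + 3/1.5 = -12 dBFS.
To reach -11 dBFS requires -11 − (-12) = 1 dB of make-up.

1 dB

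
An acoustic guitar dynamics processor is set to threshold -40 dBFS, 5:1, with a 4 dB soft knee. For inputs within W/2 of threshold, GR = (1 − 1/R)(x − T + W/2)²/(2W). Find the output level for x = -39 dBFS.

x − T + W/2 = -39 − (-40) + 2 = 3.
GR = (1 − 1/5) × 3² / 8 = 0.8 × 9 / 8 = 0.9 dB.
Output = -39 − 0.9 = -39.9 dBFS.

-39.9 dBFS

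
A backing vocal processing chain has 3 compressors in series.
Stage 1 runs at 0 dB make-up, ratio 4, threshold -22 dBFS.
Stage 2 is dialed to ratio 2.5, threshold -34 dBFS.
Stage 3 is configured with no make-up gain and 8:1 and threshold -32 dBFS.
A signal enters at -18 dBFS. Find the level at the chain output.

Stage 1: overshoot 4 dB → 4/4 = 1 dB → -21 dBFS.
Stage 2: 13 dB above -34 dBFS, reduced 2.5:1 to 5.2 dB above → -28.8 dBFS.
Stage 3: overshoot 3.2 dB → 3.2/8 = 0.4 dB → -31.6 dBFS.

-31.6 dBFS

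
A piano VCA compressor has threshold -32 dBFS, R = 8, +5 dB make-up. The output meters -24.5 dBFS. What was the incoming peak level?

Remove make-up: -24.5 − 5 = -29.5 dBFS.
The compressed level sits -29.5 − (-32) = 2.5 dB over threshold.
Before 8:1 compression the overshoot was 2.5 × 8 = 20 dB, so input = -32 + 20 = -12 dBFS.

-12 dBFS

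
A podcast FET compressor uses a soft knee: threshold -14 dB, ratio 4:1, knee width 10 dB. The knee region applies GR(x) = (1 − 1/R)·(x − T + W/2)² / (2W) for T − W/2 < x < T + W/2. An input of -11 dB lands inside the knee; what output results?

-13.4 dB

x − T + W/2 = -11 − (-14) + 5 = 8.
GR = (1 − 1/4) × 8² / 20 = 0.75 × 64 / 20 = 2.4 dB.
Output = -11 − 2.4 = -13.4 dB.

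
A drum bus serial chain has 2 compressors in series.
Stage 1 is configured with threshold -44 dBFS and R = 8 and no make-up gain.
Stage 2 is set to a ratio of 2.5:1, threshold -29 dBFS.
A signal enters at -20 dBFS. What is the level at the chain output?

Stage 1: overshoot 24 dB → 24/8 = 3 dB → -41 dBFS.
Stage 2: -41 dBFS ≤ -29 dBFS, so stage 2 doesn't engage; output -41 dBFS.

-41 dBFS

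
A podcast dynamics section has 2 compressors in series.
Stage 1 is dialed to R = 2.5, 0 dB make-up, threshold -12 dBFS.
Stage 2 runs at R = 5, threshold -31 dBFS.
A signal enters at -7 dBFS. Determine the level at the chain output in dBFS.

-26.8 dBFS

Stage 1: overshoot 5 dB → 5/2.5 = 2 dB → -10 dBFS.
Stage 2: -10 dBFS is 21 dB over -31 dBFS; at 5:1 that becomes 4.2 dB over, giving -26.8 dBFS.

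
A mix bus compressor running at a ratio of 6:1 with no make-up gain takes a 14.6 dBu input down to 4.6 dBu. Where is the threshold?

2.6 dBu

Input is 12 dB above T (since output overshoot × R = input overshoot: (4.6 − T)·6 = 14.6 − T gives T = 2.6 dBu).
Check: 2.6 + (14.6 − 2.6)/6 = 2.6 + 2 = 4.6 dBu. ✓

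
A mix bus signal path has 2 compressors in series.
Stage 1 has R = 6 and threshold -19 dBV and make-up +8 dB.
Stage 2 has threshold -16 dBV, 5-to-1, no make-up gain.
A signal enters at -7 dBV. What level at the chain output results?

Stage 1: -7 dBV is 12 dB over -19 dBV; at 6:1 that becomes 2 dB over, giving -17 dBV; +8 dB make-up → -9 dBV.
Stage 2: overshoot 7 dB → 7/5 = 1.4 dB → -14.6 dBV.

-14.6 dBV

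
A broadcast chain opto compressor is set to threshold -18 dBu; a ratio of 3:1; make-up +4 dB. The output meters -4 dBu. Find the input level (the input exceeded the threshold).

Remove make-up: -4 − 4 = -8 dBu.
That's 10 dB above the -18 dBu threshold.
Undo the ratio: input overshoot = 10 × 3 = 30 dB, giving input = 12 dBu.

12 dBu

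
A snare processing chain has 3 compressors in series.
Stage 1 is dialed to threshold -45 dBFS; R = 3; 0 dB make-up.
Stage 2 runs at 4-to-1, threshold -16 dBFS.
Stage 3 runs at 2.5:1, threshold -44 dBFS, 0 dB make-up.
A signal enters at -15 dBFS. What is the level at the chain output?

Stage 1: -15 dBFS is 30 dB over -45 dBFS; at 3:1 that becomes 10 dB over, giving -35 dBFS.
Stage 2: below threshold (-35 ≤ -16); passes unchanged; output -35 dBFS.
Stage 3: overshoot 9 dB → 9/2.5 = 3.6 dB → -40.4 dBFS.

-40.4 dBFS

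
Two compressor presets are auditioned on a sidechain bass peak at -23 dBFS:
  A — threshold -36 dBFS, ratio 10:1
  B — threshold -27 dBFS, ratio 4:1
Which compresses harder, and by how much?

A: 13 dB over, compressed to 1.3 dB over, so 11.7 dB of GR.
B: 4 dB over, compressed to 1 dB over, so 3 dB of GR.
Difference: 8.7 dB in favour of A.

A, by 8.7 dB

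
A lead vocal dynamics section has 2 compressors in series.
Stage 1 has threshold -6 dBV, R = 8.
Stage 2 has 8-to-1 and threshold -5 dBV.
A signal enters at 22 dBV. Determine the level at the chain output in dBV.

-4.6875 dBV

Stage 1: 22 dBV is 28 dB over -6 dBV; at 8:1 that becomes 3.5 dB over, giving -2.5 dBV.
Stage 2: overshoot 2.5 dB → 2.5/8 = 0.3125 dB → -4.6875 dBV.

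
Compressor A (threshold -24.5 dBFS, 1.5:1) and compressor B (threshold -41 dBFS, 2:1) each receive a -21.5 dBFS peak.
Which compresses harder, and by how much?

B, by 8.75 dB

A: GR = 3 − 3/1.5 = 1 dB.
B: GR = 19.5 − 19.5/2 = 9.75 dB.
B reduces 8.75 dB more.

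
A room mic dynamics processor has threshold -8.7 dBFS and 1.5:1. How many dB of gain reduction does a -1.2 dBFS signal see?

2.5 dB

-1.2 dBFS exceeds the threshold by 7.5 dB.
A 1.5:1 ratio leaves 5 dB of that excess.
Gain reduction = 7.5 − 5 = 2.5 dB.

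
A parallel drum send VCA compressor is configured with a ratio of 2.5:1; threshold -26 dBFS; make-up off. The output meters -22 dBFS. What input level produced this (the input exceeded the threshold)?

The compressed level sits -22 − (-26) = 4 dB over threshold.
Undo the ratio: input overshoot = 4 × 2.5 = 10 dB, giving input = -16 dBFS.

-16 dBFS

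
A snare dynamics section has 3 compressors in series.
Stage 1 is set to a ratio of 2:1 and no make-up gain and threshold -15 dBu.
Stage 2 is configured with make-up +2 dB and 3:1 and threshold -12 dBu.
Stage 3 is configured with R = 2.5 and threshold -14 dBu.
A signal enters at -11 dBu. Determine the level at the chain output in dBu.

-12.8 dBu

Stage 1: 4 dB above -15 dBu, reduced 2:1 to 2 dB above → -13 dBu.
Stage 2: -13 dBu ≤ -12 dBu, so stage 2 doesn't engage; make-up brings it to -11 dBu.
Stage 3: -11 dBu is 3 dB over -14 dBu; at 2.5:1 that becomes 1.2 dB over, giving -12.8 dBu.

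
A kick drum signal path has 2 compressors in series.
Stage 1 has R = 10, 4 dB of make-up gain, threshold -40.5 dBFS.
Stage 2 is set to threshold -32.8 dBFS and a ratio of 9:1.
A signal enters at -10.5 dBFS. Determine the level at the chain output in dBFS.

-33.5 dBFS

Stage 1: overshoot 30 dB → 30/10 = 3 dB → -37.5 dBFS; +4 dB make-up → -33.5 dBFS.
Stage 2: -33.5 dBFS ≤ -32.8 dBFS, so stage 2 doesn't engage; output -33.5 dBFS.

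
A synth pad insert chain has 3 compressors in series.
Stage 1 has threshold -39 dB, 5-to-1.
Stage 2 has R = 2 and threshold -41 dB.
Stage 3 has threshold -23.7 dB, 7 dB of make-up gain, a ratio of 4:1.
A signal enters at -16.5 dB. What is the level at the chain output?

Stage 1: overshoot 22.5 dB → 22.5/5 = 4.5 dB → -34.5 dB.
Stage 2: 6.5 dB above -41 dB, reduced 2:1 to 3.25 dB above → -37.75 dB.
Stage 3: below threshold (-37.75 ≤ -23.7); passes unchanged; make-up brings it to -30.75 dB.

-30.75 dB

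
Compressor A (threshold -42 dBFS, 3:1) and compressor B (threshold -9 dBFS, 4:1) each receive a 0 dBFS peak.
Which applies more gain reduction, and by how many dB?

A, by 21.25 dB

A: GR = 42 − 42/3 = 28 dB.
B: GR = 9 − 9/4 = 6.75 dB.
A reduces 21.25 dB more.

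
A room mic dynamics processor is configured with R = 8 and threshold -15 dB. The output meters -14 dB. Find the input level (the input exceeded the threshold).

-7 dB

The compressed level sits -14 − (-15) = 1 dB over threshold.
Input overshoot = R × output overshoot = 8 dB → input = -15 + 8 = -7 dB.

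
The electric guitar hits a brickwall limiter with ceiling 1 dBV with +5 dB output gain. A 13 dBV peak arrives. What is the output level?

A brickwall limiter is an ∞:1 compressor: any input above the ceiling is clamped to 1 dBV.
Output gain then adds 5 dB: 1 + 5 = 6 dBV.

6 dBV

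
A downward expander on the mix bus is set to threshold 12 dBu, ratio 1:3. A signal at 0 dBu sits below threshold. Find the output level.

-24 dBu

Below threshold, a 1:3 expander applies gain = (3−1)×(T − x) of attenuation.
(3−1) × 12 = 24 dB, so output = 0 − 24 = -24 dBu.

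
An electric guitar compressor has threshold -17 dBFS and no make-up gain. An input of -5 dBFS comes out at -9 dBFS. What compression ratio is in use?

Input overshoot = -5 − (-17) = 12 dB; output overshoot = -9 − (-17) = 8 dB.
Ratio = 12 / 8 = 1.5.

1.5:1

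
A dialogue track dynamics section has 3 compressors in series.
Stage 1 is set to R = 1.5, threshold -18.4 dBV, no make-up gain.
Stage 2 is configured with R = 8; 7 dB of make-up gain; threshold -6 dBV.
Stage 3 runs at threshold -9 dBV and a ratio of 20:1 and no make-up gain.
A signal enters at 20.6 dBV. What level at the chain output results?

Stage 1: overshoot 39 dB → 39/1.5 = 26 dB → 7.6 dBV.
Stage 2: 13.6 dB above -6 dBV, reduced 8:1 to 1.7 dB above → -4.3 dBV; +7 dB make-up → 2.7 dBV.
Stage 3: overshoot 11.7 dB → 11.7/20 = 0.585 dB → -8.415 dBV.

-8.415 dBV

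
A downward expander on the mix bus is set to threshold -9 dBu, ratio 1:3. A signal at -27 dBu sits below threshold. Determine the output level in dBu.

-63 dBu

Undershoot = (-9) − (-27) = 18 dB.
At 1:3, that expands to 54 dB under threshold.
Output = -9 − 54 = -63 dBu.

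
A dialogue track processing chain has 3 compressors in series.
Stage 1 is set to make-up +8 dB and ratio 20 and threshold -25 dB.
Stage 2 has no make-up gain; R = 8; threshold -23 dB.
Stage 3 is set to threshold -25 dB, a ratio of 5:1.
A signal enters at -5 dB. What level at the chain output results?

-24.425 dB

Stage 1: -5 dB is 20 dB over -25 dB; at 20:1 that becomes 1 dB over, giving -24 dB; +8 dB make-up → -16 dB.
Stage 2: 7 dB above -23 dB, reduced 8:1 to 0.875 dB above → -22.125 dB.
Stage 3: 2.875 dB above -25 dB, reduced 5:1 to 0.575 dB above → -24.425 dB.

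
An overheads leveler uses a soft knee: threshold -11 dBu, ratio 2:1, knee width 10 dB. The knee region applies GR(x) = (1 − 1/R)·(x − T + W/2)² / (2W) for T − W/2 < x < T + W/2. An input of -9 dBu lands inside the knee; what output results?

x − T + W/2 = -9 − (-11) + 5 = 7.
GR = (1 − 1/2) × 7² / 20 = 0.5 × 49 / 20 = 1.225 dB.
Output = -9 − 1.225 = -10.225 dBu.

-10.225 dBu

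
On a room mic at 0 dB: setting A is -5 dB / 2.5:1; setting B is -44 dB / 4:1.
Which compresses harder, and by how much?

B, by 30 dB

A: 5 dB over, compressed to 2 dB over, so 3 dB of GR.
B: 44 dB over, compressed to 11 dB over, so 33 dB of GR.
B reduces 30 dB more.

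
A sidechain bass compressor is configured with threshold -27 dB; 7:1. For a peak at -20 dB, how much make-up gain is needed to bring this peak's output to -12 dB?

The peak compresses to -27 + 7/7 = -26 dB.
To reach -12 dB requires -12 − (-26) = 14 dB of make-up.

14 dB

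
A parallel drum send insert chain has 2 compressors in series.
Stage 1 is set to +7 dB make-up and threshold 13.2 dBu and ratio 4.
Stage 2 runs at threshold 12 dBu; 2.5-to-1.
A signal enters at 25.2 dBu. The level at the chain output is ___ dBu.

Stage 1: 12 dB above 13.2 dBu, reduced 4:1 to 3 dB above → 16.2 dBu; +7 dB make-up → 23.2 dBu.
Stage 2: overshoot 11.2 dB → 11.2/2.5 = 4.48 dB → 16.48 dBu.

16.48 dBu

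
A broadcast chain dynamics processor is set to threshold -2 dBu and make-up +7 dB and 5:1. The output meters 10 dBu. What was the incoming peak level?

23 dBu

Before make-up, the level was 10 − 7 = 3 dBu.
Post-compression overshoot = 3 − (-2) = 5 dB.
Before 5:1 compression the overshoot was 5 × 5 = 25 dB, so input = -2 + 25 = 23 dBu.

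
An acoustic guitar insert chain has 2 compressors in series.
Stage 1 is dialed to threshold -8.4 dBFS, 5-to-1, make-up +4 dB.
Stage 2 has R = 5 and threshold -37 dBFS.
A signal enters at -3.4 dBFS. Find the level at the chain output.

-30.28 dBFS

Stage 1: -3.4 dBFS is 5 dB over -8.4 dBFS; at 5:1 that becomes 1 dB over, giving -7.4 dBFS; +4 dB make-up → -3.4 dBFS.
Stage 2: overshoot 33.6 dB → 33.6/5 = 6.72 dB → -30.28 dBFS.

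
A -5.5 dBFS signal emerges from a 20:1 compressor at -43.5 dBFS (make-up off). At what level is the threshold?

Input is 40 dB above T (since output overshoot × R = input overshoot: (-43.5 − T)·20 = -5.5 − T gives T = -45.5 dBFS).
Check: -45.5 + (-5.5 − (-45.5))/20 = -45.5 + 2 = -43.5 dBFS. ✓

-45.5 dBFS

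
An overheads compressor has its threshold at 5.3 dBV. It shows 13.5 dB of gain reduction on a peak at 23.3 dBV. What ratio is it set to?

Input overshoot = 23.3 − 5.3 = 18 dB.
Output overshoot = 18 − 13.5 = 4.5 dB.
Ratio = input overshoot / output overshoot = 18 / 4.5 = 4.

4:1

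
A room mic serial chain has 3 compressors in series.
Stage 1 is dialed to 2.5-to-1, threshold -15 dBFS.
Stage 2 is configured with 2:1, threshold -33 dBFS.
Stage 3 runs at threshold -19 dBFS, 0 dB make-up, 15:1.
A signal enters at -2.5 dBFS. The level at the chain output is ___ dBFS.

-21.5 dBFS

Stage 1: overshoot 12.5 dB → 12.5/2.5 = 5 dB → -10 dBFS.
Stage 2: -10 dBFS is 23 dB over -33 dBFS; at 2:1 that becomes 11.5 dB over, giving -21.5 dBFS.
Stage 3: below threshold (-21.5 ≤ -19); passes unchanged; output -21.5 dBFS.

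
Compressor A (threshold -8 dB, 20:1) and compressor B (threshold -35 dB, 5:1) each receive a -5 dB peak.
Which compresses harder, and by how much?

B, by 21.15 dB

A: 3 dB over, compressed to 0.15 dB over, so 2.85 dB of GR.
B: 30 dB over, compressed to 6 dB over, so 24 dB of GR.
Difference: 21.15 dB in favour of B.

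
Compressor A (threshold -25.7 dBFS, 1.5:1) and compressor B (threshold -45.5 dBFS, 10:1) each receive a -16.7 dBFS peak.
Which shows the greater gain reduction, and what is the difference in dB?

A: GR = 9 − 9/1.5 = 3 dB.
B: GR = 28.8 − 28.8/10 = 25.92 dB.
B applies 22.92 dB more gain reduction.

B, by 22.92 dB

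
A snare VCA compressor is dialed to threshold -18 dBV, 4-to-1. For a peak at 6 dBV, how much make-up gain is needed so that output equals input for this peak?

18 dB

Overshoot 24 dB → 24/4 = 6 dB after compression, so the compressed level is -18 + 6 = -12 dBV.
Make-up = target − compressed = 6 − (-12) = 18 dB.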